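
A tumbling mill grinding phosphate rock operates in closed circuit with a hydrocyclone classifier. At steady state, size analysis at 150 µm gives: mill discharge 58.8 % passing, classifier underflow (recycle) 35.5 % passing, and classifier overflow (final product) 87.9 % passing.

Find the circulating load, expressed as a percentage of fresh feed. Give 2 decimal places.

Two-product formula at 150 µm:
d + r·d = r·u + o → r(d−u) = o−d
r = (87.9 − 58.8)/(58.8 − 35.5) = 29.1/23.3 = 1.2489
CL = 100·r = 124.89 %

CL = 124.89 %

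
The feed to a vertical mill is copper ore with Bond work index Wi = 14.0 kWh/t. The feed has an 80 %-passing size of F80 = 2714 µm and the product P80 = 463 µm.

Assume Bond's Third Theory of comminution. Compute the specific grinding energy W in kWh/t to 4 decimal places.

W = 3.8190 kWh/t

Bond:  W = 10 Wi (1/√P − 1/√F)
1/√463 = 0.046474;  1/√2714 = 0.019195
W = 10·14.0·(0.046474 − 0.019195) = 3.8190 kWh/t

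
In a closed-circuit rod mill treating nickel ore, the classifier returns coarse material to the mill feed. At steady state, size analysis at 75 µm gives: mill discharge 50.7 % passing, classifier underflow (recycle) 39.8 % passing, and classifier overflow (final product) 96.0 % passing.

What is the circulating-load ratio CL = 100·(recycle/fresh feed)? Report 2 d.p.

Classifier node, passing 75 µm:
Fd + Rd = Ru + Fo ⇒ R/F = (o−d)/(d−u)
r = (96.0 − 50.7)/(50.7 − 39.8) = 45.3/10.9 = 4.1560
CL = 100·r = 415.60 %

CL = 415.60 %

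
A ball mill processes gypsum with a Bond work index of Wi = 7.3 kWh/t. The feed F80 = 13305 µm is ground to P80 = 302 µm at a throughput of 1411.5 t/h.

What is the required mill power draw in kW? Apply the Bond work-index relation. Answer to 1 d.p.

W = 10·Wi·(P80^(-½) − F80^(-½))
W = 10·7.3·(1/√302 − 1/√13305) = 10·7.3·(0.048874) = 3.5678 kWh/t
P = W·T = 3.5678·1411.5 = 5036.0 kW

P = 5036.0 kW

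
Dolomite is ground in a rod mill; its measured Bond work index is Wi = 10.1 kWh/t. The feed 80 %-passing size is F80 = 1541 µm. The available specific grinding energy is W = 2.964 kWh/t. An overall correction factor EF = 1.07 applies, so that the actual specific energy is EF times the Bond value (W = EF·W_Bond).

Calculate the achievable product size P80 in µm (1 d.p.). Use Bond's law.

W = 10 Wi (1/√P80 − 1/√F80)  [Bond]
W_Bond = W / EF = 2.964 / 1.07 = 2.7701 kWh/t
P80^(−½) = W_Bond/(10 Wi) + F80^(−½)
  = 2.7701/(10·10.1) + 1/√1541 = 0.027427 + 0.025474 = 0.052901
P80 = (1/0.052901)² = 18.9033² = 357.34 µm

P80 = 357.3 µm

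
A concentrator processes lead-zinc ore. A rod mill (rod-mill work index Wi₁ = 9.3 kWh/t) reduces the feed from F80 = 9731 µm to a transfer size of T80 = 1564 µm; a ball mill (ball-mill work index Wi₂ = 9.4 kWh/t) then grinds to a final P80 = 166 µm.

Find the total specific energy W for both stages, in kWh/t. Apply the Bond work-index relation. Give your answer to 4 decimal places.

W = 6.3278 kWh/t

Bond: W = 10·Wi·(1/√P80 − 1/√F80)
Stage 1 (9731→1564 µm, Wi₁=9.3): W₁ = 10·9.3·(0.025286 − 0.010137) = 1.4088 kWh/t
Stage 2 (1564→166 µm, Wi₂=9.4): W₂ = 10·9.4·(0.077615 − 0.025286) = 4.9189 kWh/t
W = W₁ + W₂ = 1.4088 + 4.9189 = 6.3278 kWh/t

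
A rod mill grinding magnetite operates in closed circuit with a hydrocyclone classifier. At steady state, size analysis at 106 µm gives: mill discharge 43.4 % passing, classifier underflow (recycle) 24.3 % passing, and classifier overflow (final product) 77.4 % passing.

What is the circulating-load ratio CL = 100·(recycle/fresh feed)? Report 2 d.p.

Balance %-passing 106 µm (r = R/F):
(1+r)·d = r·u + o ⇒ r = (o−d)/(d−u)
r = (77.4 − 43.4)/(43.4 − 24.3) = 34.0/19.1 = 1.7801
CL = 100·r = 178.01 %

CL = 178.01 %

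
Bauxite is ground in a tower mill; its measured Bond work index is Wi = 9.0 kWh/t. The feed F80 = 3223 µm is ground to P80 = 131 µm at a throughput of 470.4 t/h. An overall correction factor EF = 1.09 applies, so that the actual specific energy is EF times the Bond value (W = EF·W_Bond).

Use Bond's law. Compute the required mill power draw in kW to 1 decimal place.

W = 10·Wi·(P80^(-½) − F80^(-½))
W = 10·9.0·(1/√131 − 1/√3223) = 10·9.0·(0.069756) = 6.2780 kWh/t
W_actual = 1.09 × 6.2780 = 6.8431 kWh/t
Mill draw = 6.8431 × 470.4 = 3219.0 kW

P = 3219.0 kW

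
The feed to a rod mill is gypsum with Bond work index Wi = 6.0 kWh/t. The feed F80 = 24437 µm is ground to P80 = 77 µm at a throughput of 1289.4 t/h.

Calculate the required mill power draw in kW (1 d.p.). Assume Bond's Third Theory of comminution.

P = 8321.5 kW

W = 10·Wi·(P80^(-½) − F80^(-½))
W = 10·6.0·(1/√77 − 1/√24437) = 10·6.0·(0.107564) = 6.4538 kWh/t
P = W·T = 6.4538·1289.4 = 8321.5 kW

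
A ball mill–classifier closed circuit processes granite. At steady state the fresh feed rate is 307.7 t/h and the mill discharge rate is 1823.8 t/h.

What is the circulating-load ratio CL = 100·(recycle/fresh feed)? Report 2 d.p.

CL = 492.72 %

M = F + R at steady state, so:
R = M − F = 1823.8 − 307.7 = 1516.1 t/h
CL = 100·R/F = 100·1516.1/307.7 = 492.72 %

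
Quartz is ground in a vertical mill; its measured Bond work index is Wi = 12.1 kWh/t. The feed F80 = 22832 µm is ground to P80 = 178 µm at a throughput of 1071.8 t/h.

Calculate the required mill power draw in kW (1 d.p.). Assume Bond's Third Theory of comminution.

W = 10 Wi (P80^-0.5 − F80^-0.5)
W = 10·12.1·(1/√178 − 1/√22832) = 10·12.1·(0.068335) = 8.2686 kWh/t
Mill draw = 8.2686 × 1071.8 = 8862.2 kW

P = 8862.2 kW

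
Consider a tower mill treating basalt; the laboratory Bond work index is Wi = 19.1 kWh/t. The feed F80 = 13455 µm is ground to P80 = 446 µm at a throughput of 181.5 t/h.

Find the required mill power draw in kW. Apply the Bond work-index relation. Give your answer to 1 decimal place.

P = 1342.6 kW

W = 10 Wi / √P80 − 10 Wi / √F80
W = 10·19.1·(1/√446 − 1/√13455) = 10·19.1·(0.038730) = 7.3975 kWh/t
P = W·T = 7.3975·181.5 = 1342.6 kW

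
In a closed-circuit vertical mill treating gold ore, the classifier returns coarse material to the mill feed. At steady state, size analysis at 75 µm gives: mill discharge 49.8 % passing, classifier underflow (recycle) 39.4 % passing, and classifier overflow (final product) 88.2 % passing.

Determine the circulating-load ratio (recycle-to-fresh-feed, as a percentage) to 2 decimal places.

Balance %-passing 75 µm (r = R/F):
r = (o − d)/(d − u)
r = (88.2 − 49.8)/(49.8 − 39.4) = 38.4/10.4 = 3.6923
CL = 100·r = 369.23 %

CL = 369.23 %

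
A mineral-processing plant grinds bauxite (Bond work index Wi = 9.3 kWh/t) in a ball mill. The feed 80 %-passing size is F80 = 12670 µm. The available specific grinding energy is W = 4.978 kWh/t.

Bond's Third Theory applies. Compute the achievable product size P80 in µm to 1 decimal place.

P80 = 256.7 µm

W = 10 Wi (P80^-0.5 − F80^-0.5)
P80^-0.5 = F80^-0.5 + W/(10 Wi)
  = 4.9780/(10·9.3) + 1/√12670 = 0.053527 + 0.008884 = 0.062411
P80 = (1/0.062411)² = 16.0228² = 256.73 µm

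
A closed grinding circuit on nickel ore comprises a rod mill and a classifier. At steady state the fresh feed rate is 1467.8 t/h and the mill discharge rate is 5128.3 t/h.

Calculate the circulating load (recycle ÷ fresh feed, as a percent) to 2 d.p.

M = F + R at steady state, so:
R = M − F = 5128.3 − 1467.8 = 3660.5 t/h
CL = 100·R/F = 100·3660.5/1467.8 = 249.39 %

CL = 249.39 %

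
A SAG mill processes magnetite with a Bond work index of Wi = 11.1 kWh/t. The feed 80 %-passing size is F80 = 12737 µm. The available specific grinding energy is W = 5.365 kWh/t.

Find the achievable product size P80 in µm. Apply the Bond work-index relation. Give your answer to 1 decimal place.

P80 = 305.7 µm

W = 10 Wi / √P80 − 10 Wi / √F80
⇒ 1/√P80 = W/(10 Wi) + 1/√F80
  = 5.3650/(10·11.1) + 1/√12737 = 0.048333 + 0.008861 = 0.057194
P80 = (1/0.057194)² = 17.4844² = 305.70 µm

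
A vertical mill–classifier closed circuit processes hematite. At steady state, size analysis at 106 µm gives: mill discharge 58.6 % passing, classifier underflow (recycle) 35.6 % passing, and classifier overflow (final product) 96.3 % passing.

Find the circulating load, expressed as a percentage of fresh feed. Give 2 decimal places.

Classifier node, passing 106 µm:
(1+r)d = ru + o → r = (o−d)/(d−u)
r = (96.3 − 58.6)/(58.6 − 35.6) = 37.7/23.0 = 1.6391
CL = 100·r = 163.91 %

CL = 163.91 %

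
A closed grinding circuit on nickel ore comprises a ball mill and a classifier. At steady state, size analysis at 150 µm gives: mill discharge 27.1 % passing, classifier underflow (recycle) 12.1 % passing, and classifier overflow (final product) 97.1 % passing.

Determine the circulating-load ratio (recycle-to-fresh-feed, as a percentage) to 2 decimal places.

CL = 466.67 %

Mass balance on the −150 µm fraction:
d + r·d = r·u + o → r(d−u) = o−d
r = (97.1 − 27.1)/(27.1 − 12.1) = 70.0/15.0 = 4.6667
CL = 100·r = 466.67 %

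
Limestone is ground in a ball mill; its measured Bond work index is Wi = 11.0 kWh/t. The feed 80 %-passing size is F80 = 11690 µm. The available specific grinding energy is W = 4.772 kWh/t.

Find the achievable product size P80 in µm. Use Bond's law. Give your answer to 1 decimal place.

P80 = 361.0 µm

Bond:  W = 10 Wi (1/√P − 1/√F)
1/√P80 = 1/√F80 + W/(10·Wi)
  = 4.7720/(10·11.0) + 1/√11690 = 0.043382 + 0.009249 = 0.052631
P80 = (1/0.052631)² = 19.0003² = 361.01 µm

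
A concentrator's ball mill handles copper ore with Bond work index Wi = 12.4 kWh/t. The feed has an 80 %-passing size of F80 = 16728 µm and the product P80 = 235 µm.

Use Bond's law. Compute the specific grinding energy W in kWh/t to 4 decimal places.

W = 7.1301 kWh/t

W = 10·Wi·(P80^(-½) − F80^(-½))
1/√235 = 0.065233;  1/√16728 = 0.007732
W = 10·12.4·(0.065233 − 0.007732) = 7.1301 kWh/t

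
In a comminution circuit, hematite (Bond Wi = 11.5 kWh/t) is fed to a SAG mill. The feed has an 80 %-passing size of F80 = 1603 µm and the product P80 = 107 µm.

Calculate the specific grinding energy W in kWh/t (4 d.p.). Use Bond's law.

W = 10·Wi·[P80^(−½) − F80^(−½)]
1/√107 = 0.096674;  1/√1603 = 0.024977
W = 10·11.5·(0.096674 − 0.024977) = 8.2452 kWh/t

W = 8.2452 kWh/t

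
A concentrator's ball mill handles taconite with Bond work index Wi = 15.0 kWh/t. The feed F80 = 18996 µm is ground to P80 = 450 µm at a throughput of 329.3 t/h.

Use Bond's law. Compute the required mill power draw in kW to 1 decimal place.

P = 1970.1 kW

W = 10 Wi (1/√P80 − 1/√F80)  [Bond]
W = 10·15.0·(1/√450 − 1/√18996) = 10·15.0·(0.039885) = 5.9827 kWh/t
Power = W × throughput = 5.9827 kWh/t × 329.3 t/h = 1970.1 kW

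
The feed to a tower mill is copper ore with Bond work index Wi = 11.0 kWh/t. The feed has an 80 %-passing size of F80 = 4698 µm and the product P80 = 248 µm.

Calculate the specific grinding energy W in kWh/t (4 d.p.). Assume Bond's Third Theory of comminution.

W = 10 Wi (P80^-0.5 − F80^-0.5)
1/√248 = 0.063500;  1/√4698 = 0.014590
W = 10·11.0·(0.063500 − 0.014590) = 5.3802 kWh/t

W = 5.3802 kWh/t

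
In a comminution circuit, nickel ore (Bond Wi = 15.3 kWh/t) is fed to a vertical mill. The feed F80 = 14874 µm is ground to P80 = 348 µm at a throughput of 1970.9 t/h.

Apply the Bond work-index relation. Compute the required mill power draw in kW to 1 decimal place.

P = 13692.1 kW

W = 10·Wi·[P80^(−½) − F80^(−½)]
W = 10·15.3·(1/√348 − 1/√14874) = 10·15.3·(0.045406) = 6.9471 kWh/t
P = W·T = 6.9471·1970.9 = 13692.1 kW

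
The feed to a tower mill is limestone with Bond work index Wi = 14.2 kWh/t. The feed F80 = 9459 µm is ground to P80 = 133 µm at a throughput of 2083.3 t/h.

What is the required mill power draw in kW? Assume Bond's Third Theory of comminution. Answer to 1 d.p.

Bond:  W = 10 Wi (1/√P − 1/√F)
W = 10·14.2·(1/√133 − 1/√9459) = 10·14.2·(0.076429) = 10.8529 kWh/t
Mill draw = 10.8529 × 2083.3 = 22609.9 kW

P = 22609.9 kW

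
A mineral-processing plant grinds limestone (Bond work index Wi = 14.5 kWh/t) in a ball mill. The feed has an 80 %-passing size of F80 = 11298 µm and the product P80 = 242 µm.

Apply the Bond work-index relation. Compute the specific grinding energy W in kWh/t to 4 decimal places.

W_Bond = 10·Wi·(1/√P₈₀ − 1/√F₈₀)
1/√242 = 0.064282;  1/√11298 = 0.009408
W = 10·14.5·(0.064282 − 0.009408) = 7.9568 kWh/t

W = 7.9568 kWh/t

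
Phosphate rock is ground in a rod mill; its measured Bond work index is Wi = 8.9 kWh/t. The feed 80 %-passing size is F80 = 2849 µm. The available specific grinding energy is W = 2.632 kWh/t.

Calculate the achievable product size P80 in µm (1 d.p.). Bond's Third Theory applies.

W = 10·Wi·(P80^(-½) − F80^(-½))
P80^(−½) = W/(10 Wi) + F80^(−½)
  = 2.6320/(10·8.9) + 1/√2849 = 0.029573 + 0.018735 = 0.048308
P80 = (1/0.048308)² = 20.7005² = 428.51 µm

P80 = 428.5 µm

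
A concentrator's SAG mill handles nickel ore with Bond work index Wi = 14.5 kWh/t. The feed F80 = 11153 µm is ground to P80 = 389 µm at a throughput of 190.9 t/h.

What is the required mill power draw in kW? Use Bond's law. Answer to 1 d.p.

P = 1141.4 kW

W = 10 Wi (1/√P80 − 1/√F80)  [Bond]
W = 10·14.5·(1/√389 − 1/√11153) = 10·14.5·(0.041233) = 5.9788 kWh/t
P = W·T = 5.9788·190.9 = 1141.4 kW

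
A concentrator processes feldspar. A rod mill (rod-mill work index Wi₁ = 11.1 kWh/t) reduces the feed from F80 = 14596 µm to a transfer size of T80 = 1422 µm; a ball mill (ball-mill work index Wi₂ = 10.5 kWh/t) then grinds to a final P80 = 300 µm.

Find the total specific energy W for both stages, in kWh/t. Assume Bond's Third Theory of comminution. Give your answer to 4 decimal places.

W = 5.3025 kWh/t

W = 10 Wi (P80^-0.5 − F80^-0.5)
Stage 1 (14596→1422 µm, Wi₁=11.1): W₁ = 10·11.1·(0.026519 − 0.008277) = 2.0248 kWh/t
Stage 2 (1422→300 µm, Wi₂=10.5): W₂ = 10·10.5·(0.057735 − 0.026519) = 3.2777 kWh/t
W = W₁ + W₂ = 2.0248 + 3.2777 = 5.3025 kWh/t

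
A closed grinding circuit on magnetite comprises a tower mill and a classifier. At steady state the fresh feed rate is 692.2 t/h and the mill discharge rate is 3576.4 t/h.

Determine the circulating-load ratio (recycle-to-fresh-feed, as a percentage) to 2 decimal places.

CL = 416.67 %

Mill node: discharge = fresh + recycle.
R = M − F = 3576.4 − 692.2 = 2884.2 t/h
CL = 100·R/F = 100·2884.2/692.2 = 416.67 %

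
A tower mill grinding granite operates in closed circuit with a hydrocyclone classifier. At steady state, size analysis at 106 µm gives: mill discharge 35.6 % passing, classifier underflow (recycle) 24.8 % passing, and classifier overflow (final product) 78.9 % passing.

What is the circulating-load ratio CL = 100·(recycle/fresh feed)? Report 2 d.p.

CL = 400.93 %

Mass balance on the −106 µm fraction:
(1+r)d = ru + o → r = (o−d)/(d−u)
r = (78.9 − 35.6)/(35.6 − 24.8) = 43.3/10.8 = 4.0093
CL = 100·r = 400.93 %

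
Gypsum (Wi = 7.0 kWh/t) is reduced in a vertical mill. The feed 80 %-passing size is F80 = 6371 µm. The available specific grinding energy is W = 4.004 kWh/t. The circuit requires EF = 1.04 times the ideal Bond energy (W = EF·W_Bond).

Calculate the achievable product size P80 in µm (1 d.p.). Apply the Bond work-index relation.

P80 = 219.3 µm

W = 10·Wi·[P80^(−½) − F80^(−½)]
W_Bond = W / EF = 4.004 / 1.04 = 3.8500 kWh/t
P80^-0.5 = F80^-0.5 + W_Bond/(10 Wi)
  = 3.8500/(10·7.0) + 1/√6371 = 0.055000 + 0.012528 = 0.067528
P80 = (1/0.067528)² = 14.8086² = 219.29 µm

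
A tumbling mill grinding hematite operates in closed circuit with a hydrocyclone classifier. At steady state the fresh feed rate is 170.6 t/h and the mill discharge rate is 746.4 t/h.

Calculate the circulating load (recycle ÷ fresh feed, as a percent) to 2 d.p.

CL = 337.51 %

Mill node: discharge = fresh + recycle.
R = M − F = 746.4 − 170.6 = 575.8 t/h
CL = 100·R/F = 100·575.8/170.6 = 337.51 %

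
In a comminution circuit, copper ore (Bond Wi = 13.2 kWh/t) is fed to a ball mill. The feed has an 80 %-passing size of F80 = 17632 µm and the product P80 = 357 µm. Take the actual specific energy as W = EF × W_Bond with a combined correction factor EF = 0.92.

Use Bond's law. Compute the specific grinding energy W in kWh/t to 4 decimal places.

W = 5.5127 kWh/t

W = 10 Wi (P80^-0.5 − F80^-0.5)
1/√357 = 0.052926;  1/√17632 = 0.007531
W = 10·13.2·(0.052926 − 0.007531) = 5.9921 kWh/t
W_actual = 0.92 × 5.9921 = 5.5127 kWh/t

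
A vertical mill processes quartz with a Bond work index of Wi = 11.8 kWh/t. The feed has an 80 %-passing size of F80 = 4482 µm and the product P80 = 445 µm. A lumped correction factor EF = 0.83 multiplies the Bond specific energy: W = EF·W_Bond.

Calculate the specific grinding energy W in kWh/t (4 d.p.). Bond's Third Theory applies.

W = 10 Wi / √P80 − 10 Wi / √F80
1/√445 = 0.047405;  1/√4482 = 0.014937
W = 10·11.8·(0.047405 − 0.014937) = 3.8312 kWh/t
W_actual = 0.83 × 3.8312 = 3.1799 kWh/t

W = 3.1799 kWh/t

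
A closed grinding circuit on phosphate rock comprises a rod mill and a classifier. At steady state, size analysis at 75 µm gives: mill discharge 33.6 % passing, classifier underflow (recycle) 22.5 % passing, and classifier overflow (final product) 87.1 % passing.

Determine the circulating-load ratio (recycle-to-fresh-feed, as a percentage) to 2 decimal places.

Let r = R/F. Size balance at 75 µm:
Fd + Rd = Ru + Fo ⇒ R/F = (o−d)/(d−u)
r = (87.1 − 33.6)/(33.6 − 22.5) = 53.5/11.1 = 4.8198
CL = 100·r = 481.98 %

CL = 481.98 %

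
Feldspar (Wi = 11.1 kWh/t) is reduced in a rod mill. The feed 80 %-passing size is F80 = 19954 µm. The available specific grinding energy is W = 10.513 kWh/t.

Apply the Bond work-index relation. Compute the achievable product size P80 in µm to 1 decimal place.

P80 = 96.5 µm

W = 10 Wi / √P80 − 10 Wi / √F80
P80^(−½) = W/(10 Wi) + F80^(−½)
  = 10.5130/(10·11.1) + 1/√19954 = 0.094712 + 0.007079 = 0.101791
P80 = (1/0.101791)² = 9.8241² = 96.51 µm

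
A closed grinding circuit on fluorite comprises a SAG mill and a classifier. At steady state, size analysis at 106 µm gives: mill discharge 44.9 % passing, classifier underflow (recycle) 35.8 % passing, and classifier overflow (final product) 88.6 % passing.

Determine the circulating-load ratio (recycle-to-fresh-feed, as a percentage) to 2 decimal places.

Mass balance on the −106 µm fraction:
d + r·d = r·u + o → r(d−u) = o−d
r = (88.6 − 44.9)/(44.9 − 35.8) = 43.7/9.1 = 4.8022
CL = 100·r = 480.22 %

CL = 480.22 %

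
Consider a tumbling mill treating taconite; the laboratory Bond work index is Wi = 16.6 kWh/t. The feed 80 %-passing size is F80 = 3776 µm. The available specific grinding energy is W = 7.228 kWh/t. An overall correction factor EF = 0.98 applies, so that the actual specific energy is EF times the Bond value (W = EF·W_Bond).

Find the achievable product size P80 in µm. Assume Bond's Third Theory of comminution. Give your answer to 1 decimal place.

P80 = 271.4 µm

W = 10 Wi (1/√P80 − 1/√F80)  [Bond]
W_Bond = W / EF = 7.228 / 0.98 = 7.3755 kWh/t
⇒ 1/√P80 = W_Bond/(10·Wi) + 1/√F80
  = 7.3755/(10·16.6) + 1/√3776 = 0.044431 + 0.016274 = 0.060704
P80 = (1/0.060704)² = 16.4733² = 271.37 µm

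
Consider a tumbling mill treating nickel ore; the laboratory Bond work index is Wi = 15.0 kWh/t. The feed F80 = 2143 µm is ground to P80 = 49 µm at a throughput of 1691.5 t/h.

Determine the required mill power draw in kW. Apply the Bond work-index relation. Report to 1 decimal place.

P = 30765.5 kW

W = 10 Wi (1/√P80 − 1/√F80)  [Bond]
W = 10·15.0·(1/√49 − 1/√2143) = 10·15.0·(0.121255) = 18.1883 kWh/t
P_mill = W·ṁ = 18.1883·1691.5 = 30765.5 kW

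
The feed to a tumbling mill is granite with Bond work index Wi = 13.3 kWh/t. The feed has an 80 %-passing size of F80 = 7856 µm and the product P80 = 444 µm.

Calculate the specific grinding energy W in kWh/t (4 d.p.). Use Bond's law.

W = 4.8113 kWh/t

W_Bond = 10·Wi·(1/√P₈₀ − 1/√F₈₀)
1/√444 = 0.047458;  1/√7856 = 0.011282
W = 10·13.3·(0.047458 − 0.011282) = 4.8113 kWh/t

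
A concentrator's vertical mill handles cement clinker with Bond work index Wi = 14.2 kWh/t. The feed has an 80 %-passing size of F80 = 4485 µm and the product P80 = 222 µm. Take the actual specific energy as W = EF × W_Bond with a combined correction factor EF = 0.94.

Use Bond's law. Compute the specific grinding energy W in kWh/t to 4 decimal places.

Bond: W = 10·Wi·(1/√P80 − 1/√F80)
1/√222 = 0.067116;  1/√4485 = 0.014932
W = 10·14.2·(0.067116 − 0.014932) = 7.4101 kWh/t
Apply correction: 7.4101 × 0.94 = 6.9655 kWh/t

W = 6.9655 kWh/t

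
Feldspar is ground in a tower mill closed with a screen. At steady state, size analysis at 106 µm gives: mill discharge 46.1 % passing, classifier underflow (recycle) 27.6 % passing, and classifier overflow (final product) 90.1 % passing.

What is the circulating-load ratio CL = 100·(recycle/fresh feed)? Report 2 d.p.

Mass balance on the −106 µm fraction:
r = (o − d)/(d − u)
r = (90.1 − 46.1)/(46.1 − 27.6) = 44.0/18.5 = 2.3784
CL = 100·r = 237.84 %

CL = 237.84 %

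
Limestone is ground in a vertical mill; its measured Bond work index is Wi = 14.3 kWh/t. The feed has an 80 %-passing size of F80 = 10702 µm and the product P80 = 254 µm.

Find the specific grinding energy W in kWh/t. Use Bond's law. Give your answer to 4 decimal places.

W = 7.5903 kWh/t

Bond:  W = 10 Wi (1/√P − 1/√F)
1/√254 = 0.062746;  1/√10702 = 0.009666
W = 10·14.3·(0.062746 − 0.009666) = 7.5903 kWh/t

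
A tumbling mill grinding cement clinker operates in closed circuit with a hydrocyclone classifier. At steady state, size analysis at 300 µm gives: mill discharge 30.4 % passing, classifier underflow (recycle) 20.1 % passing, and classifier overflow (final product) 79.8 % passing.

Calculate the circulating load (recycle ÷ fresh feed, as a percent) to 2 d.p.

CL = 479.61 %

Let r = R/F. Size balance at 300 µm:
Fd + Rd = Ru + Fo ⇒ R/F = (o−d)/(d−u)
r = (79.8 − 30.4)/(30.4 − 20.1) = 49.4/10.3 = 4.7961
CL = 100·r = 479.61 %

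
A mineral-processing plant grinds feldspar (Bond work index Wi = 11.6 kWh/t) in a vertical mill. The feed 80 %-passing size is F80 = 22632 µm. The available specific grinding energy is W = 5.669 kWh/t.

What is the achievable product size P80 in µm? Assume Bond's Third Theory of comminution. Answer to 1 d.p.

W = 10·Wi·[P80^(−½) − F80^(−½)]
⇒ 1/√P80 = W/(10·Wi) + 1/√F80
  = 5.6690/(10·11.6) + 1/√22632 = 0.048871 + 0.006647 = 0.055518
P80 = (1/0.055518)² = 18.0122² = 324.44 µm

P80 = 324.4 µm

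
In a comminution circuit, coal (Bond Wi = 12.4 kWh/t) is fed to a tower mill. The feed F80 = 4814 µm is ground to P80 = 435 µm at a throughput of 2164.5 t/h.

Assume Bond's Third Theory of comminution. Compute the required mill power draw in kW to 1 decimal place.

W = 10·Wi·[P80^(−½) − F80^(−½)]
W = 10·12.4·(1/√435 − 1/√4814) = 10·12.4·(0.033534) = 4.1582 kWh/t
Power = W × throughput = 4.1582 kWh/t × 2164.5 t/h = 9000.3 kW

P = 9000.3 kW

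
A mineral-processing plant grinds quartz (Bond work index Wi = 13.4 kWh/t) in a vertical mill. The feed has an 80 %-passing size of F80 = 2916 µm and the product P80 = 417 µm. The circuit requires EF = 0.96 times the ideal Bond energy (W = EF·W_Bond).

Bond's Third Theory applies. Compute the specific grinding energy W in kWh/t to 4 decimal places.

Bond: W = 10·Wi·(1/√P80 − 1/√F80)
1/√417 = 0.048970;  1/√2916 = 0.018519
W = 10·13.4·(0.048970 − 0.018519) = 4.0805 kWh/t
W_actual = 0.96 × 4.0805 = 3.9173 kWh/t

W = 3.9173 kWh/t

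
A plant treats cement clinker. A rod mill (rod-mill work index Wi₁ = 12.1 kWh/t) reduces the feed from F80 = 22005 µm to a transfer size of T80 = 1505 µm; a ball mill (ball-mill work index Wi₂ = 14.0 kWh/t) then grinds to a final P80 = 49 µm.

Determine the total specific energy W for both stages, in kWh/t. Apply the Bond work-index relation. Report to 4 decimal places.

W = 18.6945 kWh/t

Bond: W = 10·Wi·(1/√P80 − 1/√F80)
Stage 1 (22005→1505 µm, Wi₁=12.1): W₁ = 10·12.1·(0.025777 − 0.006741) = 2.3033 kWh/t
Stage 2 (1505→49 µm, Wi₂=14.0): W₂ = 10·14.0·(0.142857 − 0.025777) = 16.3912 kWh/t
W = W₁ + W₂ = 2.3033 + 16.3912 = 18.6945 kWh/t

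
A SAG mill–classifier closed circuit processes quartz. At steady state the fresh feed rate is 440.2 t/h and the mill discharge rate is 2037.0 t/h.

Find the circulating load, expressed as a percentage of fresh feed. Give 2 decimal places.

Mill node: discharge = fresh + recycle.
R = M − F = 2037.0 − 440.2 = 1596.8 t/h
CL = 100·R/F = 100·1596.8/440.2 = 362.74 %

CL = 362.74 %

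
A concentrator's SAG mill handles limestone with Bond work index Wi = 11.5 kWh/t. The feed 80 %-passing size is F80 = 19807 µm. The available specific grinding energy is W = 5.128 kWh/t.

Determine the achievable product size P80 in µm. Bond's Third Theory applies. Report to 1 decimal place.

W = 10 Wi (1/√P80 − 1/√F80)  [Bond]
⇒ 1/√P80 = W/(10 Wi) + 1/√F80
  = 5.1280/(10·11.5) + 1/√19807 = 0.044591 + 0.007105 = 0.051697
P80 = (1/0.051697)² = 19.3436² = 374.17 µm

P80 = 374.2 µm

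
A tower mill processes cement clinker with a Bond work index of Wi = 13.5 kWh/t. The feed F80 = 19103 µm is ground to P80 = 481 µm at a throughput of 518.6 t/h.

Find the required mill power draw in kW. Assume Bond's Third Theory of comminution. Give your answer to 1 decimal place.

P = 2685.7 kW

W = 10·Wi·[P80^(−½) − F80^(−½)]
W = 10·13.5·(1/√481 − 1/√19103) = 10·13.5·(0.038361) = 5.1787 kWh/t
Mill draw = 5.1787 × 518.6 = 2685.7 kW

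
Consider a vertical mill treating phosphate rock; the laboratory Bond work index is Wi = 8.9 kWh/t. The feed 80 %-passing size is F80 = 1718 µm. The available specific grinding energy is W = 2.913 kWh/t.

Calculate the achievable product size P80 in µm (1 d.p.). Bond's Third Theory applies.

P80 = 309.3 µm

W = 10·Wi·[P80^(−½) − F80^(−½)]
P80^-0.5 = F80^-0.5 + W/(10 Wi)
  = 2.9130/(10·8.9) + 1/√1718 = 0.032730 + 0.024126 = 0.056857
P80 = (1/0.056857)² = 17.5881² = 309.34 µm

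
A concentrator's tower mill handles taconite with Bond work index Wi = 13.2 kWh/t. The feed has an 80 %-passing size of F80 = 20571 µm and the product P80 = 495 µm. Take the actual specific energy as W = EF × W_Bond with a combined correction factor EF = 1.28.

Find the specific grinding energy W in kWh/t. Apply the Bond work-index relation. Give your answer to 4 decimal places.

W = 6.4162 kWh/t

Bond: W = 10·Wi·(1/√P80 − 1/√F80)
1/√495 = 0.044947;  1/√20571 = 0.006972
W = 10·13.2·(0.044947 − 0.006972) = 5.0126 kWh/t
Apply correction: 5.0126 × 1.28 = 6.4162 kWh/t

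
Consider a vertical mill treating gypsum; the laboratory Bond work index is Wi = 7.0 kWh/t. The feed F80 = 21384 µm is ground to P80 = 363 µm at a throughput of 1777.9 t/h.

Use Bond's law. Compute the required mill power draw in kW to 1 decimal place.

W = 10·Wi·(P80^(-½) − F80^(-½))
W = 10·7.0·(1/√363 − 1/√21384) = 10·7.0·(0.045648) = 3.1954 kWh/t
Power = W × throughput = 3.1954 kWh/t × 1777.9 t/h = 5681.0 kW

P = 5681.0 kW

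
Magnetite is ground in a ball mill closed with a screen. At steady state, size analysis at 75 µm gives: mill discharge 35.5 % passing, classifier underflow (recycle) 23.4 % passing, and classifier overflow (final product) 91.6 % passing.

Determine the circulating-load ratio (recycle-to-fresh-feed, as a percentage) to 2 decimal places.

Classifier node, passing 75 µm:
r = (o − d)/(d − u)
r = (91.6 − 35.5)/(35.5 − 23.4) = 56.1/12.1 = 4.6364
CL = 100·r = 463.64 %

CL = 463.64 %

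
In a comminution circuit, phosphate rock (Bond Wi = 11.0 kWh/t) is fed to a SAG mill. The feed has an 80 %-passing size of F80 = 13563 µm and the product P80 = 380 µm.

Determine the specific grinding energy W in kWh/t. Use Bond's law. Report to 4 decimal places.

W = 4.6984 kWh/t

W = 10 Wi (P80^-0.5 − F80^-0.5)
1/√380 = 0.051299;  1/√13563 = 0.008587
W = 10·11.0·(0.051299 − 0.008587) = 4.6984 kWh/t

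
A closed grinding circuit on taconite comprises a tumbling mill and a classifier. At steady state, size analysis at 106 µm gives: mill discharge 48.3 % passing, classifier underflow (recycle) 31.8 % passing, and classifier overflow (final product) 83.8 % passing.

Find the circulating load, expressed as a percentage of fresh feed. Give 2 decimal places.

Mass balance on the −106 µm fraction:
d + r·d = r·u + o → r(d−u) = o−d
r = (83.8 − 48.3)/(48.3 − 31.8) = 35.5/16.5 = 2.1515
CL = 100·r = 215.15 %

CL = 215.15 %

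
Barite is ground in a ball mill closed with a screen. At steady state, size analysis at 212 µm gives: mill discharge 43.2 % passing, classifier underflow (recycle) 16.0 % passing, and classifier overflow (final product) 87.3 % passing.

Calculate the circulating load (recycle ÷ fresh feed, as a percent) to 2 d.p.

Mass balance on the −212 µm fraction:
(1+r)d = ru + o → r = (o−d)/(d−u)
r = (87.3 − 43.2)/(43.2 − 16.0) = 44.1/27.2 = 1.6213
CL = 100·r = 162.13 %

CL = 162.13 %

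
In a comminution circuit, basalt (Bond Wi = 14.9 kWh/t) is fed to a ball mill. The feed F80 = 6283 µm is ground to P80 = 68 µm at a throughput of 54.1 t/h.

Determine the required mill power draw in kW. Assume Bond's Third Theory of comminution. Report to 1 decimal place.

P = 875.8 kW

W_Bond = 10·Wi·(1/√P₈₀ − 1/√F₈₀)
W = 10·14.9·(1/√68 − 1/√6283) = 10·14.9·(0.108652) = 16.1891 kWh/t
Power = W × throughput = 16.1891 kWh/t × 54.1 t/h = 875.8 kW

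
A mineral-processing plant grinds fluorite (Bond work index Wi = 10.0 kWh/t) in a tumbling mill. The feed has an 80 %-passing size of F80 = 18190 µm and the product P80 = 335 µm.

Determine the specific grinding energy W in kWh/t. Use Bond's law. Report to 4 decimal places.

W = 4.7221 kWh/t

W_Bond = 10·Wi·(1/√P₈₀ − 1/√F₈₀)
1/√335 = 0.054636;  1/√18190 = 0.007415
W = 10·10.0·(0.054636 − 0.007415) = 4.7221 kWh/t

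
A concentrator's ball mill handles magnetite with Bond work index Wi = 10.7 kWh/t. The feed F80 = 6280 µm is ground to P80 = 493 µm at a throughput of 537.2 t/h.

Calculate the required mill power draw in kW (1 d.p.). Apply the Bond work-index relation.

P = 1863.4 kW

Bond: W = 10·Wi·(1/√P80 − 1/√F80)
W = 10·10.7·(1/√493 − 1/√6280) = 10·10.7·(0.032419) = 3.4688 kWh/t
P_mill = W·ṁ = 3.4688·537.2 = 1863.4 kW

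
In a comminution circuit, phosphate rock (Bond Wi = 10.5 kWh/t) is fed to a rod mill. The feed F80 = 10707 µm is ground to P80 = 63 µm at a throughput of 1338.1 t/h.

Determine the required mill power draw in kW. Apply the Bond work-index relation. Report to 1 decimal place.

W = 10 Wi / √P80 − 10 Wi / √F80
W = 10·10.5·(1/√63 − 1/√10707) = 10·10.5·(0.116324) = 12.2140 kWh/t
Power = W × throughput = 12.2140 kWh/t × 1338.1 t/h = 16343.6 kW

P = 16343.6 kW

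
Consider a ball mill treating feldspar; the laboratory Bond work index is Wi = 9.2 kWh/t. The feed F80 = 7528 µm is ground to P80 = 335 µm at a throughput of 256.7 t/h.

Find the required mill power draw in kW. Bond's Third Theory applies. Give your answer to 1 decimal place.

W_Bond = 10·Wi·(1/√P₈₀ − 1/√F₈₀)
W = 10·9.2·(1/√335 − 1/√7528) = 10·9.2·(0.043110) = 3.9661 kWh/t
Mill draw = 3.9661 × 256.7 = 1018.1 kW

P = 1018.1 kW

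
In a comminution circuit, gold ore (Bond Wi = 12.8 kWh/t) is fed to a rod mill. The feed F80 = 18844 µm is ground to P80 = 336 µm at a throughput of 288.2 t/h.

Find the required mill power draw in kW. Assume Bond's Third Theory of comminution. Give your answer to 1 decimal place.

W = 10·Wi·[P80^(−½) − F80^(−½)]
W = 10·12.8·(1/√336 − 1/√18844) = 10·12.8·(0.047270) = 6.0505 kWh/t
Mill draw = 6.0505 × 288.2 = 1743.8 kW

P = 1743.8 kW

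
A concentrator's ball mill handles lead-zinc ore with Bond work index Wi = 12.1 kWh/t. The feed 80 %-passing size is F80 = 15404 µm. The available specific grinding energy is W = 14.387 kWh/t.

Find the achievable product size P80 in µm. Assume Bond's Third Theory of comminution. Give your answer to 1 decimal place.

W = 10 Wi (P80^-0.5 − F80^-0.5)
⇒ 1/√P80 = W/(10 Wi) + 1/√F80
  = 14.3870/(10·12.1) + 1/√15404 = 0.118901 + 0.008057 = 0.126958
P80 = (1/0.126958)² = 7.8766² = 62.04 µm

P80 = 62.0 µm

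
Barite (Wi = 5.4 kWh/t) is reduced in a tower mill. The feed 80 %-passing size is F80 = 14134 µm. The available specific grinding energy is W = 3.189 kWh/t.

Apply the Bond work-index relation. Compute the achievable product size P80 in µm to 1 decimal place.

P80 = 219.7 µm

W = 10 Wi (1/√P80 − 1/√F80)  [Bond]
P80^-0.5 = F80^-0.5 + W/(10 Wi)
  = 3.1890/(10·5.4) + 1/√14134 = 0.059056 + 0.008411 = 0.067467
P80 = (1/0.067467)² = 14.8221² = 219.69 µm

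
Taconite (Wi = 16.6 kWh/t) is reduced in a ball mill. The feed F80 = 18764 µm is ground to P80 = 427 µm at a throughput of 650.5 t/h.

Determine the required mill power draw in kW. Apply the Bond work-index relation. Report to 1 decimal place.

P = 4437.4 kW

W = 10 Wi (P80^-0.5 − F80^-0.5)
W = 10·16.6·(1/√427 − 1/√18764) = 10·16.6·(0.041093) = 6.8215 kWh/t
P = W·T = 6.8215·650.5 = 4437.4 kW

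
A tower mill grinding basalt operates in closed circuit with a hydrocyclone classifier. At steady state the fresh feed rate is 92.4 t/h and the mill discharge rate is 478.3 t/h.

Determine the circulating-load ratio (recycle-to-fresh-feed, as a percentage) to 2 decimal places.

Mill node: discharge = fresh + recycle.
R = M − F = 478.3 − 92.4 = 385.9 t/h
CL = 100·R/F = 100·385.9/92.4 = 417.64 %

CL = 417.64 %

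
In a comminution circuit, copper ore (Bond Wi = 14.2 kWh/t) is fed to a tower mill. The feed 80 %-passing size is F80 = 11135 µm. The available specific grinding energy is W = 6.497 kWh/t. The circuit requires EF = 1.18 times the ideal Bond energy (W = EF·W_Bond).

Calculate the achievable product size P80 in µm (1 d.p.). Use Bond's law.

Bond: W = 10·Wi·(1/√P80 − 1/√F80)
W_Bond = W / EF = 6.497 / 1.18 = 5.5059 kWh/t
P80^(−½) = W_Bond/(10 Wi) + F80^(−½)
  = 5.5059/(10·14.2) + 1/√11135 = 0.038774 + 0.009477 = 0.048251
P80 = (1/0.048251)² = 20.7250² = 429.53 µm

P80 = 429.5 µm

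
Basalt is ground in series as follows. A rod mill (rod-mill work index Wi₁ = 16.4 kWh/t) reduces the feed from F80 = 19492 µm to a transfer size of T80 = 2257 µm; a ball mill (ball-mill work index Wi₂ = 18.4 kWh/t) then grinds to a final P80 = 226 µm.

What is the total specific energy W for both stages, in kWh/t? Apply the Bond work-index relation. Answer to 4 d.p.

W = 10.6438 kWh/t

W = 10 Wi (1/√P80 − 1/√F80)  [Bond]
Stage 1 (19492→2257 µm, Wi₁=16.4): W₁ = 10·16.4·(0.021049 − 0.007163) = 2.2774 kWh/t
Stage 2 (2257→226 µm, Wi₂=18.4): W₂ = 10·18.4·(0.066519 − 0.021049) = 8.3665 kWh/t
W = W₁ + W₂ = 2.2774 + 8.3665 = 10.6438 kWh/t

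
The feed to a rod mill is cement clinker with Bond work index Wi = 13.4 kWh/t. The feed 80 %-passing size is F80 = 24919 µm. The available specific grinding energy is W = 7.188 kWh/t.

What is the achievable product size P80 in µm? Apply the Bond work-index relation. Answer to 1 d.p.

P80 = 278.0 µm

W = 10·Wi·[P80^(−½) − F80^(−½)]
P80^(−½) = W/(10 Wi) + F80^(−½)
  = 7.1880/(10·13.4) + 1/√24919 = 0.053642 + 0.006335 = 0.059977
P80 = (1/0.059977)² = 16.6732² = 277.99 µm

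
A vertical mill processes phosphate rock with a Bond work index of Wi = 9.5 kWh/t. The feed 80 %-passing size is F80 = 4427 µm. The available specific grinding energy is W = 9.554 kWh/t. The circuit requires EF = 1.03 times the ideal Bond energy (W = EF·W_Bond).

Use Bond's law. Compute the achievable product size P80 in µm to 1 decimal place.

W = 10 Wi (1/√P80 − 1/√F80)  [Bond]
W_Bond = W / EF = 9.554 / 1.03 = 9.2757 kWh/t
P80^(−½) = W_Bond/(10 Wi) + F80^(−½)
  = 9.2757/(10·9.5) + 1/√4427 = 0.097639 + 0.015030 = 0.112669
P80 = (1/0.112669)² = 8.8756² = 78.78 µm

P80 = 78.8 µm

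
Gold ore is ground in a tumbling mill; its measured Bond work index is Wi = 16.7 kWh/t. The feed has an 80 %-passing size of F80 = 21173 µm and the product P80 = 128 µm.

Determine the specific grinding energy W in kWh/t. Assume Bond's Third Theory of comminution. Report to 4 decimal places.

Bond: W = 10·Wi·(1/√P80 − 1/√F80)
1/√128 = 0.088388;  1/√21173 = 0.006872
W = 10·16.7·(0.088388 − 0.006872) = 13.6132 kWh/t

W = 13.6132 kWh/t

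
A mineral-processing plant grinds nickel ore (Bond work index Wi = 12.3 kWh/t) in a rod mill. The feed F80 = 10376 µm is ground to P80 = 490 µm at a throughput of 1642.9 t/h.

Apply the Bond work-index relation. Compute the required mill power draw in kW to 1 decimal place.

P = 7145.1 kW

W = 10·Wi·(P80^(-½) − F80^(-½))
W = 10·12.3·(1/√490 − 1/√10376) = 10·12.3·(0.035358) = 4.3491 kWh/t
P_mill = W·ṁ = 4.3491·1642.9 = 7145.1 kW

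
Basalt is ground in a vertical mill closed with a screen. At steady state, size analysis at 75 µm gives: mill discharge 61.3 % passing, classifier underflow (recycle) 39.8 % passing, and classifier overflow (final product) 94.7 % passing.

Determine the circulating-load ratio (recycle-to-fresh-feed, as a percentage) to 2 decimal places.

Two-product formula at 75 µm:
r = (o − d)/(d − u)
r = (94.7 − 61.3)/(61.3 − 39.8) = 33.4/21.5 = 1.5535
CL = 100·r = 155.35 %

CL = 155.35 %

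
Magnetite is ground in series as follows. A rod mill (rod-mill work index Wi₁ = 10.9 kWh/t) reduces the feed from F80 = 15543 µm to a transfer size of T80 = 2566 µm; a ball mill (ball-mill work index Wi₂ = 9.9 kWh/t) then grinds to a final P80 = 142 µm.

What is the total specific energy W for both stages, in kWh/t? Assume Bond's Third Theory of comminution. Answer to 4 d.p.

W_Bond = 10·Wi·(1/√P₈₀ − 1/√F₈₀)
Stage 1 (15543→2566 µm, Wi₁=10.9): W₁ = 10·10.9·(0.019741 − 0.008021) = 1.2775 kWh/t
Stage 2 (2566→142 µm, Wi₂=9.9): W₂ = 10·9.9·(0.083918 − 0.019741) = 6.3535 kWh/t
W = W₁ + W₂ = 1.2775 + 6.3535 = 7.6310 kWh/t

W = 7.6310 kWh/t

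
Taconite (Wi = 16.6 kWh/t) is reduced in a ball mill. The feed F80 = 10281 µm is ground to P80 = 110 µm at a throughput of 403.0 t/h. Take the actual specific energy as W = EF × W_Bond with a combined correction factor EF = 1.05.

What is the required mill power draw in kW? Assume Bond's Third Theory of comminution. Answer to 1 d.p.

P = 6004.6 kW

W = 10·Wi·[P80^(−½) − F80^(−½)]
W = 10·16.6·(1/√110 − 1/√10281) = 10·16.6·(0.085484) = 14.1903 kWh/t
With EF = 1.05: W = 14.1903·1.05 = 14.8998 kWh/t
Power = W × throughput = 14.8998 kWh/t × 403.0 t/h = 6004.6 kW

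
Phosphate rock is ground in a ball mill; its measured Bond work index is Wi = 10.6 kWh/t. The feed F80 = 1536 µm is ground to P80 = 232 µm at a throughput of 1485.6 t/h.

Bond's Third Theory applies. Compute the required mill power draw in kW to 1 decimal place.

P = 6320.6 kW

W = 10·Wi·[P80^(−½) − F80^(−½)]
W = 10·10.6·(1/√232 − 1/√1536) = 10·10.6·(0.040138) = 4.2546 kWh/t
P = W·T = 4.2546·1485.6 = 6320.6 kW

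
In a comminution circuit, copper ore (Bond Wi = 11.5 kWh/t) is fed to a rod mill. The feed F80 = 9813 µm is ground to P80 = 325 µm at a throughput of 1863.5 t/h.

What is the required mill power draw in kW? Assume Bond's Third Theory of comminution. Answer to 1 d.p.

P = 9724.0 kW

W = 10·Wi·(P80^(-½) − F80^(-½))
W = 10·11.5·(1/√325 − 1/√9813) = 10·11.5·(0.045375) = 5.2181 kWh/t
P_mill = W·ṁ = 5.2181·1863.5 = 9724.0 kW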